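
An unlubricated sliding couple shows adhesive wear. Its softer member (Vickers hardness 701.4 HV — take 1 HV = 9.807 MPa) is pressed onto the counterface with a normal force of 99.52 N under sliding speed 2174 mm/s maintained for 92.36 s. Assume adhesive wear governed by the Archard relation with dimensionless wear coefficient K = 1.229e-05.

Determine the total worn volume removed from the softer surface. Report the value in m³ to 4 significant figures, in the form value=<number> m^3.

Intermediate values are displayed rounded, and each operation keeps full float precision, and a single final rounding, at 4 significant figures.
Sliding speed v = 2174 mm/s = 2.174 m/s. The distance L = v·t = 2.174 m/s × 92.36 s = 200.8 m.
Hardness H = 701.4 HV × 9.807 MPa/HV = 6879 MPa = 6.879e+09 Pa.
Restated in SI base units: W = 99.52 N, H = 6.879e+09 Pa, K = 1.229e-05.
Volume removed: V = K·W·L/H = 1.229e-05 · 99.52 · 200.8 / 6.879e+09 = 3.570e-11 m³.

value=3.570e-11 m^3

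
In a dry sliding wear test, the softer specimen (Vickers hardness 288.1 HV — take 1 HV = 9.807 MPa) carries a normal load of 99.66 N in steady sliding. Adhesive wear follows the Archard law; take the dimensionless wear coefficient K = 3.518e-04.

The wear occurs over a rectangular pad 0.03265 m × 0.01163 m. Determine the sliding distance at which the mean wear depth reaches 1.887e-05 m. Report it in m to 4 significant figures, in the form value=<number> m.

value=577.4 m

The computation holds exact precision; intermediate values appear rounded — a lone final rounding, at four significant digits.
Hardness H = 288.1 HV × 9.807 MPa/HV = 2825 MPa = 2.825e+09 Pa.
Contact area A = 0.03265 m × 0.01163 m = 3.797e-04 m².
Working in SI base units: W = 99.66 N, H = 2.825e+09 Pa, K = 3.518e-04.
Permissible volume V_lim = h_lim·A = 1.887e-05 · 3.797e-04 = 7.165e-09 m³.
So the life L = V_lim·H/(K·W) = 7.165e-09 · 2.825e+09 / (3.518e-04 · 99.66) = 577.4 m.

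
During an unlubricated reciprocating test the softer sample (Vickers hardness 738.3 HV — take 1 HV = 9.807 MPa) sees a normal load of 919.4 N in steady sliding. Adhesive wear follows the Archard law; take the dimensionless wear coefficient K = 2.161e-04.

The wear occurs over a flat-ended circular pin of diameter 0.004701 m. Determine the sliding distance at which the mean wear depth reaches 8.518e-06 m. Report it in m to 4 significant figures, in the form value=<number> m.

Intermediates are printed rounded; the computation maintains exact precision, and one final rounding to 4 significant digits.
Hardness H = 738.3 HV × 9.807 MPa/HV = 7241 MPa = 7.241e+09 Pa.
Contact area A = π·d²/4 = π·(0.004701 m)²/4 = 1.736e-05 m².
As SI base values: W = 919.4 N, H = 7.241e+09 Pa, K = 2.161e-04.
Allowed volume V_lim = h_lim·A = 8.518e-06 · 1.736e-05 = 1.478e-10 m³.
Inverting, life L = V_lim·H/(K·W) = 1.478e-10 · 7.241e+09 / (2.161e-04 · 919.4) = 5.388 m.

value=5.388 m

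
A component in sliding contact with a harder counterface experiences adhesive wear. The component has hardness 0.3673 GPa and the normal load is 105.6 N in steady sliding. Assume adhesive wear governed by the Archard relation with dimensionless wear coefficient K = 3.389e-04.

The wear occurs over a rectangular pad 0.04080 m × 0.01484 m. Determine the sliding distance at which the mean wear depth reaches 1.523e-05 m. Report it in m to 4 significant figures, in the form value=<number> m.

Every step maintains exact precision, and shown intermediates are rounded. Rounded once at the end to four significant digits.
Hardness H = 0.3673 GPa = 3.673e+08 Pa.
Contact area A = 0.04080 m × 0.01484 m = 6.055e-04 m².
Expressed in SI base units: W = 105.6 N, H = 3.673e+08 Pa, K = 3.389e-04.
Limit volume V_lim = h_lim·A = 1.523e-05 · 6.055e-04 = 9.221e-09 m³.
So the life L = V_lim·H/(K·W) = 9.221e-09 · 3.673e+08 / (3.389e-04 · 105.6) = 94.64 m.

value=94.64 m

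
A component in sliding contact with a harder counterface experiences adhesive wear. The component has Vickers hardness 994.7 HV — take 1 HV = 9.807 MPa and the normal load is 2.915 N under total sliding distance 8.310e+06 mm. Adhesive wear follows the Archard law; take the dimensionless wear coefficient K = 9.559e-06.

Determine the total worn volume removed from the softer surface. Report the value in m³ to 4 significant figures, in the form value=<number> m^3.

All working math runs at full precision; intermediate values appear rounded. Rounded just once, at four significant digits.
Convert: Sliding distance L = 8.310e+06 mm = 8310 m.
Convert: Hardness H = 994.7 HV × 9.807 MPa/HV = 9755 MPa = 9.755e+09 Pa.
In SI base units: W = 2.915 N, H = 9.755e+09 Pa, K = 9.559e-06.
Apply Archard: V = K·W·L/H = 9.559e-06 · 2.915 · 8310 / 9.755e+09 = 2.374e-11 m³.

value=2.374e-11 m^3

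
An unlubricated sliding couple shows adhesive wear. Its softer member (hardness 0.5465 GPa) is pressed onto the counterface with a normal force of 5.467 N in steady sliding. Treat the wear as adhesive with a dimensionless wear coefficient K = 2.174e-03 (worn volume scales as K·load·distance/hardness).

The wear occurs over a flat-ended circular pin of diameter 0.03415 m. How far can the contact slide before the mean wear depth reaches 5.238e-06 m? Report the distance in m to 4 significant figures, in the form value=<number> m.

value=220.6 m

All working math runs at exact precision; printed values are rounded — a lone final rounding: 4 significant figures.
Hardness H = 0.5465 GPa = 5.465e+08 Pa.
Contact area A = π·d²/4 = π·(0.03415 m)²/4 = 9.159e-04 m².
Working in SI base units: W = 5.467 N, H = 5.465e+08 Pa, K = 2.174e-03.
At the depth limit, V_lim = h_lim·A = 5.238e-06 · 9.159e-04 = 4.798e-09 m³.
Thus life L = V_lim·H/(K·W) = 4.798e-09 · 5.465e+08 / (2.174e-03 · 5.467) = 220.6 m.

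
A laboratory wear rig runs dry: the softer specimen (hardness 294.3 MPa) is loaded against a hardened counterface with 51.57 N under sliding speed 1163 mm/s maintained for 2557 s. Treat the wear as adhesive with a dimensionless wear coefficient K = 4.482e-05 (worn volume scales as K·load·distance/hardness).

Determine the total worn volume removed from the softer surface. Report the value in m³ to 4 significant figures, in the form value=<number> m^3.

Intermediates are printed rounded — the computation maintains full float precision; a lone final rounding to 4 significant digits.
Sliding speed v = 1163 mm/s = 1.163 m/s. Path length L = v·t = 1.163 m/s × 2557 s = 2974 m.
Hardness H = 294.3 MPa = 2.943e+08 Pa.
As SI base values: W = 51.57 N, H = 2.943e+08 Pa, K = 4.482e-05.
Volume removed: V = K·W·L/H = 4.482e-05 · 51.57 · 2974 / 2.943e+08 = 2.336e-08 m³.

value=2.336e-08 m^3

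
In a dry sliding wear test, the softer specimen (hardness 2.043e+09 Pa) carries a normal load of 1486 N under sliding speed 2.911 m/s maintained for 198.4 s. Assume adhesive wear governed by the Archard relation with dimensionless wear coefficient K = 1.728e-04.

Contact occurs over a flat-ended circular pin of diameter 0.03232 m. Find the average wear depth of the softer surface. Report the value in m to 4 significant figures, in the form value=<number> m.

value=8.848e-05 m

The intermediates appear rounded, and all working math keeps exact precision. Rounded just once to 4 significant digits.
Path length L = v·t = 2.911 m/s × 198.4 s = 577.5 m.
Contact area A = π·d²/4 = π·(0.03232 m)²/4 = 8.204e-04 m².
As SI base values: W = 1486 N, H = 2.043e+09 Pa, K = 1.728e-04.
Apply Archard: V = K·W·L/H = 1.728e-04 · 1486 · 577.5 / 2.043e+09 = 7.259e-08 m³.
Depth h = V/A = 7.259e-08 / 8.204e-04 = 8.848e-05 m.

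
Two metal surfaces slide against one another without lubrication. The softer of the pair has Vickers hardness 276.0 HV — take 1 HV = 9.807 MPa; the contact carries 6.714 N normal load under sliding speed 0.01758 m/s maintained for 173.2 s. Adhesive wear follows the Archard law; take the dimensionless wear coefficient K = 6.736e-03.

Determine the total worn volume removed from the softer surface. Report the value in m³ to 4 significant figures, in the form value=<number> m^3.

Each operation carries full precision. Intermediate values appear rounded. Rounded once at the end, at four significant digits.
Sliding distance L = v·t = 0.01758 m/s × 173.2 s = 3.045 m.
Hardness H = 276.0 HV × 9.807 MPa/HV = 2707 MPa = 2.707e+09 Pa.
As SI base values: W = 6.714 N, H = 2.707e+09 Pa, K = 6.736e-03.
The Archard volume V = K·W·L/H = 6.736e-03 · 6.714 · 3.045 / 2.707e+09 = 5.088e-11 m³.

value=5.088e-11 m^3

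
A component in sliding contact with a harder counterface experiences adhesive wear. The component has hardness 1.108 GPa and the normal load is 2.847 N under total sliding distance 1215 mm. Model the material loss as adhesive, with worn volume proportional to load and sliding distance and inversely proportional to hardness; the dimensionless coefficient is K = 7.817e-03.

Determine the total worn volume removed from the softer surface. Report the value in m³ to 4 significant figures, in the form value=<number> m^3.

All arithmetic keeps full precision, and the intermediates are shown rounded, and a single final rounding: four significant digits.
Convert: Total distance L = 1215 mm = 1.215 m.
Convert: Hardness H = 1.108 GPa = 1.108e+09 Pa.
SI base units throughout: W = 2.847 N, H = 1.108e+09 Pa, K = 7.817e-03.
The Archard volume V = K·W·L/H = 7.817e-03 · 2.847 · 1.215 / 1.108e+09 = 2.440e-11 m³.

value=2.440e-11 m^3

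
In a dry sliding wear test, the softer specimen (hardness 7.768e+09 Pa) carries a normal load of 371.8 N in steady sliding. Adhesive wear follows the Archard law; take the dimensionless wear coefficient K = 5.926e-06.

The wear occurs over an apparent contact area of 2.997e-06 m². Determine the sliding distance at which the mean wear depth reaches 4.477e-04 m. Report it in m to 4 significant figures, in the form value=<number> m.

Intermediates appear rounded, and every step runs at exact precision; rounded once at the end to four significant figures.
As SI base values: W = 371.8 N, H = 7.768e+09 Pa, K = 5.926e-06.
Volume at the limit: V_lim = h_lim·A = 4.477e-04 · 2.997e-06 = 1.342e-09 m³.
Thus life L = V_lim·H/(K·W) = 1.342e-09 · 7.768e+09 / (5.926e-06 · 371.8) = 4731 m.

value=4731 m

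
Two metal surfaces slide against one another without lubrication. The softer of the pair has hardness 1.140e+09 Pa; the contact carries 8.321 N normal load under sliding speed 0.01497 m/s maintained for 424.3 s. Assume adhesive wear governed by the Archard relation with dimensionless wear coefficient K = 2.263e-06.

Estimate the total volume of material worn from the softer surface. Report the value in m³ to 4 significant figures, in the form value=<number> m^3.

The computation carries full precision — intermediate values are printed rounded; a single final rounding: four significant figures.
Convert: Total distance L = v·t = 0.01497 m/s × 424.3 s = 6.352 m.
Restated in SI base units: W = 8.321 N, H = 1.140e+09 Pa, K = 2.263e-06.
Volume removed: V = K·W·L/H = 2.263e-06 · 8.321 · 6.352 / 1.140e+09 = 1.049e-13 m³.

value=1.049e-13 m^3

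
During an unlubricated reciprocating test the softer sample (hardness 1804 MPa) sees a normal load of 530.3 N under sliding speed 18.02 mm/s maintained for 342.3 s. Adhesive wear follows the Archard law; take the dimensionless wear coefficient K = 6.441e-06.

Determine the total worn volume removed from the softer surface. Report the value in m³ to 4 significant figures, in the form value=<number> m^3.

value=1.168e-11 m^3

Displayed values are rounded. All working math holds full float precision; a single final rounding: 4 significant figures.
Convert: Sliding speed v = 18.02 mm/s = 0.01802 m/s. The distance L = v·t = 0.01802 m/s × 342.3 s = 6.168 m.
Convert: Hardness H = 1804 MPa = 1.804e+09 Pa.
SI base units throughout: W = 530.3 N, H = 1.804e+09 Pa, K = 6.441e-06.
Apply Archard: V = K·W·L/H = 6.441e-06 · 530.3 · 6.168 / 1.804e+09 = 1.168e-11 m³.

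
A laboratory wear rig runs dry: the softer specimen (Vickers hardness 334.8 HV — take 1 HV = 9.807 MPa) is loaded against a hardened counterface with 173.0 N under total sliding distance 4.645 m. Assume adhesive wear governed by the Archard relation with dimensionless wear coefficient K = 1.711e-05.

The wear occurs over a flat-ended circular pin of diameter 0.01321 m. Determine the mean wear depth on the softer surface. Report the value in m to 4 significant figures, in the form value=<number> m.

value=3.055e-08 m

The intermediates appear rounded — the algebra maintains exact precision; rounded once at the end to 4 significant figures.
Convert: Hardness H = 334.8 HV × 9.807 MPa/HV = 3283 MPa = 3.283e+09 Pa.
Convert: Contact area A = π·d²/4 = π·(0.01321 m)²/4 = 1.371e-04 m².
SI base units throughout: W = 173.0 N, H = 3.283e+09 Pa, K = 1.711e-05.
By Archard's law, V = K·W·L/H = 1.711e-05 · 173.0 · 4.645 / 3.283e+09 = 4.188e-12 m³.
Wear depth h = V/A = 4.188e-12 / 1.371e-04 = 3.055e-08 m.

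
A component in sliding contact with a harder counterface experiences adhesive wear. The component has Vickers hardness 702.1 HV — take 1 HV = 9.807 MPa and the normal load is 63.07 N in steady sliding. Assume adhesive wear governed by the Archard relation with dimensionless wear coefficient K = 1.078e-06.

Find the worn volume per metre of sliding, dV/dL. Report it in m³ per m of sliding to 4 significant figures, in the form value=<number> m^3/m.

value=9.874e-15 m^3/m

All arithmetic keeps full precision, and the intermediates are shown rounded. Rounded just once: 4 significant figures.
Hardness H = 702.1 HV × 9.807 MPa/HV = 6885 MPa = 6.885e+09 Pa.
Restated in SI base units: W = 63.07 N, H = 6.885e+09 Pa, K = 1.078e-06.
Rate of wear dV/dL = K·W/H (independent of L): 1.078e-06 · 63.07 / 6.885e+09 = 9.874e-15 m³/m.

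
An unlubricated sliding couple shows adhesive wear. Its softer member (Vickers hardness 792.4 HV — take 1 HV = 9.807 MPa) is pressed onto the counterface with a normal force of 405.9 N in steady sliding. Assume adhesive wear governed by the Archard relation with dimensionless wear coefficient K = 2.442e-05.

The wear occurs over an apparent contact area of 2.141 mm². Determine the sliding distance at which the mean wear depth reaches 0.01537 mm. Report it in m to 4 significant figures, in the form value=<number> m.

value=25.80 m

Each operation carries full float precision; the intermediates are shown rounded, and a lone final rounding to four significant digits.
Hardness H = 792.4 HV × 9.807 MPa/HV = 7771 MPa = 7.771e+09 Pa.
Contact area A = 2.141 mm² = 2.141e-06 m².
Depth limit h_lim = 0.01537 mm = 1.537e-05 m.
Collected in SI base units: W = 405.9 N, H = 7.771e+09 Pa, K = 2.442e-05.
Wearable volume V_lim = h_lim·A = 1.537e-05 · 2.141e-06 = 3.291e-11 m³.
Sliding life L = V_lim·H/(K·W) = 3.291e-11 · 7.771e+09 / (2.442e-05 · 405.9) = 25.80 m.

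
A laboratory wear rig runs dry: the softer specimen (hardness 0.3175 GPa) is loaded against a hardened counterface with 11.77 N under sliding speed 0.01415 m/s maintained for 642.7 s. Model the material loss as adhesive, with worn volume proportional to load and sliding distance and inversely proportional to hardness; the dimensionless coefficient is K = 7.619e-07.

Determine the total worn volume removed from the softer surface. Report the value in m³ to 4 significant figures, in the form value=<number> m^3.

Shown intermediates are rounded — every step holds full float precision. Rounded just once to four significant digits.
Convert: Total distance L = v·t = 0.01415 m/s × 642.7 s = 9.094 m.
Convert: Hardness H = 0.3175 GPa = 3.175e+08 Pa.
Collected in SI base units: W = 11.77 N, H = 3.175e+08 Pa, K = 7.619e-07.
Wear volume V = K·W·L/H = 7.619e-07 · 11.77 · 9.094 / 3.175e+08 = 2.569e-13 m³.

value=2.569e-13 m^3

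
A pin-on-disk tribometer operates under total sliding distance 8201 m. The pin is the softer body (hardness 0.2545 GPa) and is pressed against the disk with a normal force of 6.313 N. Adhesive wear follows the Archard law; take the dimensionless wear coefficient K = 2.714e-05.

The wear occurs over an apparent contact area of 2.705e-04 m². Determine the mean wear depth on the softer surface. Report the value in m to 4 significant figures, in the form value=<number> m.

Intermediate values are shown rounded. The computation maintains full float precision. Rounded once at the end to four significant figures.
Hardness H = 0.2545 GPa = 2.545e+08 Pa.
In SI base units: W = 6.313 N, H = 2.545e+08 Pa, K = 2.714e-05.
Archard relation: V = K·W·L/H = 2.714e-05 · 6.313 · 8201 / 2.545e+08 = 5.521e-09 m³.
Mean wear depth h = V/A = 5.521e-09 / 2.705e-04 = 2.041e-05 m.

value=2.041e-05 m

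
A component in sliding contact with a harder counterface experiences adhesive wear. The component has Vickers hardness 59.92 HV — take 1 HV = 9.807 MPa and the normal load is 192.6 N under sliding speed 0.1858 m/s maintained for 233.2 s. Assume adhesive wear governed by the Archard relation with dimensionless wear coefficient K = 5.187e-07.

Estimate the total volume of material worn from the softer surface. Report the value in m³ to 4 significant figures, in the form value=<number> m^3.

value=7.366e-12 m^3

Intermediate values appear rounded; the computation carries exact precision. Rounded just once to four significant figures.
Distance L = v·t = 0.1858 m/s × 233.2 s = 43.33 m.
Hardness H = 59.92 HV × 9.807 MPa/HV = 587.6 MPa = 5.876e+08 Pa.
As SI base values: W = 192.6 N, H = 5.876e+08 Pa, K = 5.187e-07.
Wear volume V = K·W·L/H = 5.187e-07 · 192.6 · 43.33 / 5.876e+08 = 7.366e-12 m³.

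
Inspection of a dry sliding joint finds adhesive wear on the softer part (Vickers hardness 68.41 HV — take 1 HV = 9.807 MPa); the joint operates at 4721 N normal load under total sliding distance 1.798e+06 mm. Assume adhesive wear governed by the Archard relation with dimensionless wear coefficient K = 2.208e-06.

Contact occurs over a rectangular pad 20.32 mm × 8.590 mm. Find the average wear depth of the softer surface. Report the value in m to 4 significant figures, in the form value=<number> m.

value=1.600e-04 m

The algebra maintains full float precision, and intermediates are printed rounded, and a single final rounding, at four significant figures.
Distance L = 1.798e+06 mm = 1798 m.
Hardness H = 68.41 HV × 9.807 MPa/HV = 670.9 MPa = 6.709e+08 Pa.
Pad sides 20.32 mm × 8.590 mm = 0.02032 m × 0.008590 m. Contact area A = 0.02032 m × 0.008590 m = 1.745e-04 m².
As SI base values: W = 4721 N, H = 6.709e+08 Pa, K = 2.208e-06.
By Archard's law, V = K·W·L/H = 2.208e-06 · 4721 · 1798 / 6.709e+08 = 2.794e-08 m³.
Average depth h = V/A = 2.794e-08 / 1.745e-04 = 1.600e-04 m.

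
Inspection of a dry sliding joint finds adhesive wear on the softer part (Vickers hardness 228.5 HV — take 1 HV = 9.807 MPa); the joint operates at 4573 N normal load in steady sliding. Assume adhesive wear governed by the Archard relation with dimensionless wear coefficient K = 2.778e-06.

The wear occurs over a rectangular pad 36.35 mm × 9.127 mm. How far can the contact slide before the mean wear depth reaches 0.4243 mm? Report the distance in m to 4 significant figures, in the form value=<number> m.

Every step holds full precision — the intermediates appear rounded; one final rounding to 4 significant figures.
Convert: Hardness H = 228.5 HV × 9.807 MPa/HV = 2241 MPa = 2.241e+09 Pa.
Convert: Pad sides 36.35 mm × 9.127 mm = 0.03635 m × 0.009127 m. Contact area A = 0.03635 m × 0.009127 m = 3.318e-04 m².
Convert: Depth limit h_lim = 0.4243 mm = 4.243e-04 m.
SI base units throughout: W = 4573 N, H = 2.241e+09 Pa, K = 2.778e-06.
Volume at the limit: V_lim = h_lim·A = 4.243e-04 · 3.318e-04 = 1.408e-07 m³.
Inverting, life L = V_lim·H/(K·W) = 1.408e-07 · 2.241e+09 / (2.778e-06 · 4573) = 2.483e+04 m.

value=2.483e+04 m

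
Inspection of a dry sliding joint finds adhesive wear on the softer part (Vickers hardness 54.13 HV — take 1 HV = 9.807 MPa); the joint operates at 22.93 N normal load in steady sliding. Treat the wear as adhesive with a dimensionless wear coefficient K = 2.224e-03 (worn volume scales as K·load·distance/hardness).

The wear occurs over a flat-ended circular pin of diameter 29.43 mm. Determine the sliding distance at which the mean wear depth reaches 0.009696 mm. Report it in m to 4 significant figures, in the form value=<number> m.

The algebra holds exact precision. Quoted intermediates are rounded. Rounded just once, at four significant digits.
Convert: Hardness H = 54.13 HV × 9.807 MPa/HV = 530.9 MPa = 5.309e+08 Pa.
Convert: Pin diameter d = 29.43 mm = 0.02943 m. Contact area A = π·d²/4 = π·(0.02943 m)²/4 = 6.803e-04 m².
Convert: Depth limit h_lim = 0.009696 mm = 9.696e-06 m.
As SI base values: W = 22.93 N, H = 5.309e+08 Pa, K = 2.224e-03.
Permissible volume V_lim = h_lim·A = 9.696e-06 · 6.803e-04 = 6.596e-09 m³.
Inverting, life L = V_lim·H/(K·W) = 6.596e-09 · 5.309e+08 / (2.224e-03 · 22.93) = 68.66 m.

value=68.66 m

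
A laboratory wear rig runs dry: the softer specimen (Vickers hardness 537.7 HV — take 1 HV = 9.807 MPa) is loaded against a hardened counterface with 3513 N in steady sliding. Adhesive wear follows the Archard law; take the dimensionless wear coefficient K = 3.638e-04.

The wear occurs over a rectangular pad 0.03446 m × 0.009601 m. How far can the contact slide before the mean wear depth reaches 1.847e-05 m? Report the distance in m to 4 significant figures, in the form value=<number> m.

value=25.21 m

Intermediates are displayed rounded — the algebra holds full float precision; one last rounding: 4 significant figures.
Hardness H = 537.7 HV × 9.807 MPa/HV = 5273 MPa = 5.273e+09 Pa.
Contact area A = 0.03446 m × 0.009601 m = 3.309e-04 m².
In SI base units: W = 3513 N, H = 5.273e+09 Pa, K = 3.638e-04.
Permissible volume V_lim = h_lim·A = 1.847e-05 · 3.309e-04 = 6.111e-09 m³.
Thus life L = V_lim·H/(K·W) = 6.111e-09 · 5.273e+09 / (3.638e-04 · 3513) = 25.21 m.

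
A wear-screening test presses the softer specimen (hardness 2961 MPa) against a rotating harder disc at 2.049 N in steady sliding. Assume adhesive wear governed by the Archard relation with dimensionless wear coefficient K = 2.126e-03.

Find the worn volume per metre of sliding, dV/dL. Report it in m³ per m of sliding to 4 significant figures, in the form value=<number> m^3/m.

All arithmetic holds full precision. Intermediate values appear rounded; one last rounding: 4 significant digits.
Hardness H = 2961 MPa = 2.961e+09 Pa.
Expressed in SI base units: W = 2.049 N, H = 2.961e+09 Pa, K = 2.126e-03.
Sliding wear rate dV/dL = K·W/H, per unit distance: 2.126e-03 · 2.049 / 2.961e+09 = 1.471e-12 m³/m.

value=1.471e-12 m^3/m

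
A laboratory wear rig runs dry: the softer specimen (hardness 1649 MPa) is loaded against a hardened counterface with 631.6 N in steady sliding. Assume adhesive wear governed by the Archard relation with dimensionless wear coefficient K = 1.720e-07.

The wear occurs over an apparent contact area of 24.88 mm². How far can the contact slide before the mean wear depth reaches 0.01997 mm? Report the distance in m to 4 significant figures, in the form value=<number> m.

The computation maintains full float precision. Shown intermediates are rounded, and a lone final rounding: four significant figures.
Convert: Hardness H = 1649 MPa = 1.649e+09 Pa.
Convert: Contact area A = 24.88 mm² = 2.488e-05 m².
Convert: Depth limit h_lim = 0.01997 mm = 1.997e-05 m.
Working in SI base units: W = 631.6 N, H = 1.649e+09 Pa, K = 1.720e-07.
Limit volume V_lim = h_lim·A = 1.997e-05 · 2.488e-05 = 4.969e-10 m³.
Life L = V_lim·H/(K·W) = 4.969e-10 · 1.649e+09 / (1.720e-07 · 631.6) = 7542 m.

value=7542 m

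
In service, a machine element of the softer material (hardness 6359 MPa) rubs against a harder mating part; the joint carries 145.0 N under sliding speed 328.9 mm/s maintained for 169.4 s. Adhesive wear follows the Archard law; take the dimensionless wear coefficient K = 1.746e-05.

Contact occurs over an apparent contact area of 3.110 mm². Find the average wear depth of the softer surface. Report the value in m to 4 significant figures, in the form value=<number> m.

Intermediates are printed rounded — all working math holds exact precision. Rounded just once to four significant figures.
Sliding speed v = 328.9 mm/s = 0.3289 m/s. Sliding distance L = v·t = 0.3289 m/s × 169.4 s = 55.72 m.
Hardness H = 6359 MPa = 6.359e+09 Pa.
Contact area A = 3.110 mm² = 3.110e-06 m².
Expressed in SI base units: W = 145.0 N, H = 6.359e+09 Pa, K = 1.746e-05.
Wear volume V = K·W·L/H = 1.746e-05 · 145.0 · 55.72 / 6.359e+09 = 2.218e-11 m³.
Mean depth h = V/A = 2.218e-11 / 3.110e-06 = 7.132e-06 m.

value=7.132e-06 m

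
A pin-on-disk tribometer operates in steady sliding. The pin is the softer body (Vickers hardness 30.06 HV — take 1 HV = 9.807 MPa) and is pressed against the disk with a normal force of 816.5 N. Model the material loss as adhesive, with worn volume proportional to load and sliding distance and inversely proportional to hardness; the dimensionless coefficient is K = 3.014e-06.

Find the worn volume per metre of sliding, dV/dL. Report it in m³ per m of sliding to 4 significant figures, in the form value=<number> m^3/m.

value=8.348e-12 m^3/m

Shown intermediates are rounded. Every step maintains full precision. Rounded just once, at four significant figures.
Hardness H = 30.06 HV × 9.807 MPa/HV = 294.8 MPa = 2.948e+08 Pa.
SI base units throughout: W = 816.5 N, H = 2.948e+08 Pa, K = 3.014e-06.
Sliding wear rate dV/dL = K·W/H: 3.014e-06 · 816.5 / 2.948e+08 = 8.348e-12 m³/m.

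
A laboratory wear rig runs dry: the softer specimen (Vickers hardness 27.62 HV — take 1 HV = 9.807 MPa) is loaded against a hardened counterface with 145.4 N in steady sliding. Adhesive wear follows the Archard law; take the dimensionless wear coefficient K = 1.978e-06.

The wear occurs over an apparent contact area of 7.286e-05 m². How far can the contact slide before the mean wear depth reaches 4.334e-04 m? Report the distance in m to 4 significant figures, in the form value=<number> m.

value=2.974e+04 m

All working math runs at exact precision, and the intermediates are printed rounded, and rounded once at the end, at four significant figures.
Hardness H = 27.62 HV × 9.807 MPa/HV = 270.9 MPa = 2.709e+08 Pa.
Expressed in SI base units: W = 145.4 N, H = 2.709e+08 Pa, K = 1.978e-06.
At the depth limit, V_lim = h_lim·A = 4.334e-04 · 7.286e-05 = 3.158e-08 m³.
Inverting, life L = V_lim·H/(K·W) = 3.158e-08 · 2.709e+08 / (1.978e-06 · 145.4) = 2.974e+04 m.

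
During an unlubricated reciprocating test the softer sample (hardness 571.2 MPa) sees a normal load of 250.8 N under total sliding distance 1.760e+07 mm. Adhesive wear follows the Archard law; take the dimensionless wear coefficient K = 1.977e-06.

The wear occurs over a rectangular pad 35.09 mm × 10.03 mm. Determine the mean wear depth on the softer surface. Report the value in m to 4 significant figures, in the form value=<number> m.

value=4.341e-05 m

Intermediate values are displayed rounded — each operation maintains exact precision; one final rounding: 4 significant digits.
Convert: Sliding distance L = 1.760e+07 mm = 1.760e+04 m.
Convert: Hardness H = 571.2 MPa = 5.712e+08 Pa.
Convert: Pad sides 35.09 mm × 10.03 mm = 0.03509 m × 0.01003 m. Contact area A = 0.03509 m × 0.01003 m = 3.520e-04 m².
Expressed in SI base units: W = 250.8 N, H = 5.712e+08 Pa, K = 1.977e-06.
Worn volume V = K·W·L/H = 1.977e-06 · 250.8 · 1.760e+04 / 5.712e+08 = 1.528e-08 m³.
Mean depth h = V/A = 1.528e-08 / 3.520e-04 = 4.341e-05 m.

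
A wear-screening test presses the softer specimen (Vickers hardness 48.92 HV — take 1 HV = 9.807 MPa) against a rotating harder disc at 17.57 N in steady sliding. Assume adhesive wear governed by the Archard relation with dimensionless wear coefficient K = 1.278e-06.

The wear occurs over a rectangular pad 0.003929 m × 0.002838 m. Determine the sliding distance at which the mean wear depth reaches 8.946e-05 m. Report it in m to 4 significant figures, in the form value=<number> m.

value=2.131e+04 m

Intermediate values appear rounded. All working math holds full float precision; one last rounding: 4 significant figures.
Convert: Hardness H = 48.92 HV × 9.807 MPa/HV = 479.8 MPa = 4.798e+08 Pa.
Convert: Contact area A = 0.003929 m × 0.002838 m = 1.115e-05 m².
In SI base units: W = 17.57 N, H = 4.798e+08 Pa, K = 1.278e-06.
Wearable volume V_lim = h_lim·A = 8.946e-05 · 1.115e-05 = 9.975e-10 m³.
So the life L = V_lim·H/(K·W) = 9.975e-10 · 4.798e+08 / (1.278e-06 · 17.57) = 2.131e+04 m.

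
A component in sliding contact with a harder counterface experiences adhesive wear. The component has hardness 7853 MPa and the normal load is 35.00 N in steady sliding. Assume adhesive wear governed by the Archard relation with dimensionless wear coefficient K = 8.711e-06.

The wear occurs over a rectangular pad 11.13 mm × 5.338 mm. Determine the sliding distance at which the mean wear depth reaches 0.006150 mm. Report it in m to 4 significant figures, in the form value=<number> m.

Intermediates appear rounded; all arithmetic runs at full precision. Rounded once at the end to 4 significant figures.
Convert: Hardness H = 7853 MPa = 7.853e+09 Pa.
Convert: Pad sides 11.13 mm × 5.338 mm = 0.01113 m × 0.005338 m. Contact area A = 0.01113 m × 0.005338 m = 5.941e-05 m².
Convert: Depth limit h_lim = 0.006150 mm = 6.150e-06 m.
SI base units throughout: W = 35.00 N, H = 7.853e+09 Pa, K = 8.711e-06.
Permissible volume V_lim = h_lim·A = 6.150e-06 · 5.941e-05 = 3.654e-10 m³.
Thus life L = V_lim·H/(K·W) = 3.654e-10 · 7.853e+09 / (8.711e-06 · 35.00) = 9411 m.

value=9411 m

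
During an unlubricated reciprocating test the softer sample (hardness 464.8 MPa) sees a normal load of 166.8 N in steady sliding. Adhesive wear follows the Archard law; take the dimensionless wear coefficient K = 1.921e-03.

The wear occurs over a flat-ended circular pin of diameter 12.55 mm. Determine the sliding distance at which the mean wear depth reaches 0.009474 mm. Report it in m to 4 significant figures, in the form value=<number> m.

All working math holds exact precision. Displayed values are rounded, and rounded just once: four significant figures.
Convert: Hardness H = 464.8 MPa = 4.648e+08 Pa.
Convert: Pin diameter d = 12.55 mm = 0.01255 m. Contact area A = π·d²/4 = π·(0.01255 m)²/4 = 1.237e-04 m².
Convert: Depth limit h_lim = 0.009474 mm = 9.474e-06 m.
Restated in SI base units: W = 166.8 N, H = 4.648e+08 Pa, K = 1.921e-03.
At the depth limit, V_lim = h_lim·A = 9.474e-06 · 1.237e-04 = 1.172e-09 m³.
Inverting, life L = V_lim·H/(K·W) = 1.172e-09 · 4.648e+08 / (1.921e-03 · 166.8) = 1.700 m.

value=1.700 m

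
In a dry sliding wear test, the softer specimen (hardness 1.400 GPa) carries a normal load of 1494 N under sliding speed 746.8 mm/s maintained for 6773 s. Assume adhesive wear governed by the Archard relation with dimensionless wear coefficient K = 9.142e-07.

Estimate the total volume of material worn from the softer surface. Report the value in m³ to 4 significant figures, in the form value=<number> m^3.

value=4.935e-09 m^3

The computation maintains exact precision — the intermediates are shown rounded — a single final rounding, at four significant digits.
Convert: Sliding speed v = 746.8 mm/s = 0.7468 m/s. Total distance L = v·t = 0.7468 m/s × 6773 s = 5058 m.
Convert: Hardness H = 1.400 GPa = 1.400e+09 Pa.
Expressed in SI base units: W = 1494 N, H = 1.400e+09 Pa, K = 9.142e-07.
Wear volume V = K·W·L/H = 9.142e-07 · 1494 · 5058 / 1.400e+09 = 4.935e-09 m³.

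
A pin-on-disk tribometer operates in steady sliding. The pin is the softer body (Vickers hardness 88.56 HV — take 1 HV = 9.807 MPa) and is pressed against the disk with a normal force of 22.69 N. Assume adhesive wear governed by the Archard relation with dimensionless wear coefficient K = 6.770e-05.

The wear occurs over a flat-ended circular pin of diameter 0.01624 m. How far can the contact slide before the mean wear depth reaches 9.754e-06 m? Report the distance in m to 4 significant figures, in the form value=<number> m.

value=1142 m

The algebra runs at full float precision, and shown intermediates are rounded; a single final rounding: 4 significant figures.
Hardness H = 88.56 HV × 9.807 MPa/HV = 868.5 MPa = 8.685e+08 Pa.
Contact area A = π·d²/4 = π·(0.01624 m)²/4 = 2.071e-04 m².
Restated in SI base units: W = 22.69 N, H = 8.685e+08 Pa, K = 6.770e-05.
At the depth limit, V_lim = h_lim·A = 9.754e-06 · 2.071e-04 = 2.020e-09 m³.
Inverting, life L = V_lim·H/(K·W) = 2.020e-09 · 8.685e+08 / (6.770e-05 · 22.69) = 1142 m.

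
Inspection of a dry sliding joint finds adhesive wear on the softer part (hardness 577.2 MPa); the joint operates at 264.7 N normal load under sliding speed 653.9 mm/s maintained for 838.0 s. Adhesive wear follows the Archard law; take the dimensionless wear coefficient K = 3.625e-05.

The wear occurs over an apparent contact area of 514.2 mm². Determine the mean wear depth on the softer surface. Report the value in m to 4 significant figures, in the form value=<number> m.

The algebra keeps full float precision, and the intermediates are printed rounded, and rounded once at the end: 4 significant digits.
Sliding speed v = 653.9 mm/s = 0.6539 m/s. Path length L = v·t = 0.6539 m/s × 838.0 s = 548.0 m.
Hardness H = 577.2 MPa = 5.772e+08 Pa.
Contact area A = 514.2 mm² = 5.142e-04 m².
In SI base units, W = 264.7 N, H = 5.772e+08 Pa, K = 3.625e-05.
Archard volume V = K·W·L/H = 3.625e-05 · 264.7 · 548.0 / 5.772e+08 = 9.109e-09 m³.
Depth of wear h = V/A = 9.109e-09 / 5.142e-04 = 1.772e-05 m.

value=1.772e-05 m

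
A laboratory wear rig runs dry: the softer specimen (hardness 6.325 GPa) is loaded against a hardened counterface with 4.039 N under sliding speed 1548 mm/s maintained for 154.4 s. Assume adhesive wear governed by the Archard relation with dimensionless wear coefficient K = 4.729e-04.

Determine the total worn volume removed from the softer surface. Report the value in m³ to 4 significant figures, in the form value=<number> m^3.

value=7.218e-11 m^3

The intermediates are printed rounded, and all arithmetic runs at full float precision, and a lone final rounding to four significant figures.
Sliding speed v = 1548 mm/s = 1.548 m/s. Distance L = v·t = 1.548 m/s × 154.4 s = 239.0 m.
Hardness H = 6.325 GPa = 6.325e+09 Pa.
Restated in SI base units: W = 4.039 N, H = 6.325e+09 Pa, K = 4.729e-04.
Wear volume V = K·W·L/H = 4.729e-04 · 4.039 · 239.0 / 6.325e+09 = 7.218e-11 m³.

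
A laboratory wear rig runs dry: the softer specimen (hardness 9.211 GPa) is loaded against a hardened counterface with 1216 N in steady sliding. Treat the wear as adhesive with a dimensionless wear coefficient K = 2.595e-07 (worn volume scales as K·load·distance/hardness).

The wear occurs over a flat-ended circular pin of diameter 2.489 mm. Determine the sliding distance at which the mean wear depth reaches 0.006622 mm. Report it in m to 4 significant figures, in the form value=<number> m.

The algebra maintains exact precision; intermediates appear rounded — rounded once at the end, at four significant digits.
Hardness H = 9.211 GPa = 9.211e+09 Pa.
Pin diameter d = 2.489 mm = 0.002489 m. Contact area A = π·d²/4 = π·(0.002489 m)²/4 = 4.866e-06 m².
Depth limit h_lim = 0.006622 mm = 6.622e-06 m.
As SI base values: W = 1216 N, H = 9.211e+09 Pa, K = 2.595e-07.
Limit volume V_lim = h_lim·A = 6.622e-06 · 4.866e-06 = 3.222e-11 m³.
Thus life L = V_lim·H/(K·W) = 3.222e-11 · 9.211e+09 / (2.595e-07 · 1216) = 940.5 m.

value=940.5 m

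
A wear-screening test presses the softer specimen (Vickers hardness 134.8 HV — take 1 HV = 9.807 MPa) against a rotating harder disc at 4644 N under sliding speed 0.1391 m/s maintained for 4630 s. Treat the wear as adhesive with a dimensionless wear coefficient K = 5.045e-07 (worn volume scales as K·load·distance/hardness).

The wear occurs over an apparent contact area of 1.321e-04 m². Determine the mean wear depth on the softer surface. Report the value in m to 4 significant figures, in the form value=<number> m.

value=8.640e-06 m

Intermediate values are displayed rounded. The computation keeps exact precision. Rounded just once to 4 significant figures.
Convert: Distance L = v·t = 0.1391 m/s × 4630 s = 644.0 m.
Convert: Hardness H = 134.8 HV × 9.807 MPa/HV = 1322 MPa = 1.322e+09 Pa.
Expressed in SI base units: W = 4644 N, H = 1.322e+09 Pa, K = 5.045e-07.
Volume removed: V = K·W·L/H = 5.045e-07 · 4644 · 644.0 / 1.322e+09 = 1.141e-09 m³.
Depth h = V/A = 1.141e-09 / 1.321e-04 = 8.640e-06 m.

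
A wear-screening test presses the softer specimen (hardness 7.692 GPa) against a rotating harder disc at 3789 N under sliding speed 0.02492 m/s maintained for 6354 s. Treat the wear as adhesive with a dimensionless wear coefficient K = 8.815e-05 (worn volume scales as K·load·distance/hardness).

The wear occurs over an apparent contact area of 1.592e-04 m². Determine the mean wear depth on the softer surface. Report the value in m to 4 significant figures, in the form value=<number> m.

value=4.319e-05 m

All working math carries full precision. Intermediates appear rounded; one last rounding to four significant digits.
Distance L = v·t = 0.02492 m/s × 6354 s = 158.3 m.
Hardness H = 7.692 GPa = 7.692e+09 Pa.
As SI base values: W = 3789 N, H = 7.692e+09 Pa, K = 8.815e-05.
Wear volume V = K·W·L/H = 8.815e-05 · 3789 · 158.3 / 7.692e+09 = 6.875e-09 m³.
Mean wear depth h = V/A = 6.875e-09 / 1.592e-04 = 4.319e-05 m.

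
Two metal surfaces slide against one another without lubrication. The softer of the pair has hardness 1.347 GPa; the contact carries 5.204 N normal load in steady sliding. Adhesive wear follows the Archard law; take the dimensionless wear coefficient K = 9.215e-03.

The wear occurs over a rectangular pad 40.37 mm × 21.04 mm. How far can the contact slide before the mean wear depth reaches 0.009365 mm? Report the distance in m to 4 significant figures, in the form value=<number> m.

value=223.4 m

The intermediates are displayed rounded — each operation maintains full float precision, and one last rounding, at four significant digits.
Hardness H = 1.347 GPa = 1.347e+09 Pa.
Pad sides 40.37 mm × 21.04 mm = 0.04037 m × 0.02104 m. Contact area A = 0.04037 m × 0.02104 m = 8.494e-04 m².
Depth limit h_lim = 0.009365 mm = 9.365e-06 m.
SI base units throughout: W = 5.204 N, H = 1.347e+09 Pa, K = 9.215e-03.
Volume at the limit: V_lim = h_lim·A = 9.365e-06 · 8.494e-04 = 7.954e-09 m³.
Sliding life L = V_lim·H/(K·W) = 7.954e-09 · 1.347e+09 / (9.215e-03 · 5.204) = 223.4 m.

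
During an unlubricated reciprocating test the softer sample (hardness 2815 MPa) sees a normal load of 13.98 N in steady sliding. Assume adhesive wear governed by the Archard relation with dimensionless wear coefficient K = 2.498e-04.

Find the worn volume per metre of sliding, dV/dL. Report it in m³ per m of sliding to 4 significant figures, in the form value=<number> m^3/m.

Quoted intermediates are rounded — every step keeps exact precision — a lone final rounding to four significant figures.
Convert: Hardness H = 2815 MPa = 2.815e+09 Pa.
Working in SI base units: W = 13.98 N, H = 2.815e+09 Pa, K = 2.498e-04.
The wear rate dV/dL = K·W/H, so: 2.498e-04 · 13.98 / 2.815e+09 = 1.241e-12 m³/m.

value=1.241e-12 m^3/m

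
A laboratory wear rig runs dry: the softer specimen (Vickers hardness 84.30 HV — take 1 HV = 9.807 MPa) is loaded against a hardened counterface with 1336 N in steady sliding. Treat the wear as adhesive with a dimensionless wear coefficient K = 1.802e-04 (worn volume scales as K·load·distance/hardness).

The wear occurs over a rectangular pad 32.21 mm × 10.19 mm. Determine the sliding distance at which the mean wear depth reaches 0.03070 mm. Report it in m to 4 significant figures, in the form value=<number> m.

value=34.60 m

Quoted intermediates are rounded — the algebra runs at full precision; rounded just once: four significant figures.
Convert: Hardness H = 84.30 HV × 9.807 MPa/HV = 826.7 MPa = 8.267e+08 Pa.
Convert: Pad sides 32.21 mm × 10.19 mm = 0.03221 m × 0.01019 m. Contact area A = 0.03221 m × 0.01019 m = 3.282e-04 m².
Convert: Depth limit h_lim = 0.03070 mm = 3.070e-05 m.
SI base units throughout: W = 1336 N, H = 8.267e+08 Pa, K = 1.802e-04.
Limit volume V_lim = h_lim·A = 3.070e-05 · 3.282e-04 = 1.008e-08 m³.
Inverting, life L = V_lim·H/(K·W) = 1.008e-08 · 8.267e+08 / (1.802e-04 · 1336) = 34.60 m.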